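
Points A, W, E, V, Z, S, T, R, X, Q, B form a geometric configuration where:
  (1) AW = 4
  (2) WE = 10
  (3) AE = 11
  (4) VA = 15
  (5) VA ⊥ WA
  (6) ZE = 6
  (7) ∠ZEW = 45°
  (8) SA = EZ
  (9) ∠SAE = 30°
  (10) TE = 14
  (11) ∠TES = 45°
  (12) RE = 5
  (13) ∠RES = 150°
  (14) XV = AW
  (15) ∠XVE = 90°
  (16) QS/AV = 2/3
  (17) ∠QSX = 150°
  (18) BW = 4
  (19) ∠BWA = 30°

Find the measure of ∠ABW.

Step 1: By the law of cosines on triangle BWA: BA² = 4² + 4² − 2·4·4·cos(30°) = 4.29, so BA ≈ 2.07.
Step 2: By the inverse law of cosines on triangle ABW: cos(∠ABW) = (2.07² + 4² − 4²) / (2·2.07·4) = 4.29/16.56 = 0.2588, so ∠ABW = 75°.

Therefore, the measure of angle ∠ABW = 75°.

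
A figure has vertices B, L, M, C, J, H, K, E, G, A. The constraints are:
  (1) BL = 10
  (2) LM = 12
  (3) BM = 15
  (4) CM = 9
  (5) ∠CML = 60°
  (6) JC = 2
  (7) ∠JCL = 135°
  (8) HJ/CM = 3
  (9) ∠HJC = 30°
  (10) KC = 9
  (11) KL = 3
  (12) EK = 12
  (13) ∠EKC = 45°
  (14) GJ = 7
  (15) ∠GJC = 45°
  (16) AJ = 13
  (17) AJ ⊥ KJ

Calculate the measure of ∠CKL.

Step 1: By the law of cosines on triangle CML: CL² = 9² + 12² − 2·9·12·cos(60°) = 117, so CL = 3·√13.
Step 2: By the inverse law of cosines on triangle CKL: cos(∠CKL) = (9² + 3² − (3·√13)²) / (2·9·3) = -27/54 = -0.5, so ∠CKL = 120°.

Therefore, the measure of angle ∠CKL = 120°.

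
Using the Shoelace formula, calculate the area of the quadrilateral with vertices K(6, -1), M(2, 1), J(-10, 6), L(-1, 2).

The Shoelace formula works by pairing each vertex with the next (cycling back to the first).
For each pair, compute x_i*y_(i+1) - x_(i+1)*y_i:
  (6*1 - 2*-1) = 8
  (2*6 - -10*1) = 22
  (-10*2 - -1*6) = -14
  (-1*-1 - 6*2) = -11
Taking half the absolute value of the total: Area = (1/2)(5) = 5/2.

5/2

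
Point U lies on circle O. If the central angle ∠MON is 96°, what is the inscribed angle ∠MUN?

An inscribed angle intercepts an arc from a point on the circle, while the central angle intercepts the same arc from the center.
The inscribed angle is always half the central angle: 96° / 2 = 48°.

48°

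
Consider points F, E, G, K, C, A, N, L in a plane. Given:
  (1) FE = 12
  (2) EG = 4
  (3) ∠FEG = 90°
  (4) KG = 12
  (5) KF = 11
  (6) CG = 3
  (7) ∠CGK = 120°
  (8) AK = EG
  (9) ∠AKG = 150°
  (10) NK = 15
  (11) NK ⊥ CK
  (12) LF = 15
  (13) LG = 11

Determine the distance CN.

Step 1: By the law of cosines on triangle CGK: CK² = 3² + 12² − 2·3·12·cos(120°) = 189, so CK = 3·√21.
Step 2: By the law of cosines on triangle CKN: CN² = (3·√21)² + 15² − 2·3·√21·15·cos(90°) = 414, so CN = 3·√46.

Therefore, the length of CN = 3·√46.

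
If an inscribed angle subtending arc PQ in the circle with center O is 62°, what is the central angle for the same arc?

By the inscribed angle theorem, the central angle is twice the inscribed angle.
Central angle = 2 × 62° = 124°

124°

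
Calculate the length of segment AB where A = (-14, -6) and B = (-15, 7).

The horizontal distance is |-15 - -14| = 1 and the vertical distance is |7 - -6| = 13.
By the Pythagorean theorem, d = sqrt(1^2 + 13^2) = sqrt(170).

sqrt(170)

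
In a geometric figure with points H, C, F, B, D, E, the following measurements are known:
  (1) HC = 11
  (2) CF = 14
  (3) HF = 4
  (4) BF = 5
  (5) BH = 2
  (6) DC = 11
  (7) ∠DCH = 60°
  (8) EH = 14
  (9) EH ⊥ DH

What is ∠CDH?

Step 1: By the law of cosines on triangle DCH: DH² = 11² + 11² − 2·11·11·cos(60°) = 121, so DH = 11.
Step 2: By the inverse law of cosines on triangle CDH: cos(∠CDH) = (11² + 11² − 11²) / (2·11·11) = 121/242 = 0.5, so ∠CDH = 60°.

Therefore, the measure of angle ∠CDH = 60°.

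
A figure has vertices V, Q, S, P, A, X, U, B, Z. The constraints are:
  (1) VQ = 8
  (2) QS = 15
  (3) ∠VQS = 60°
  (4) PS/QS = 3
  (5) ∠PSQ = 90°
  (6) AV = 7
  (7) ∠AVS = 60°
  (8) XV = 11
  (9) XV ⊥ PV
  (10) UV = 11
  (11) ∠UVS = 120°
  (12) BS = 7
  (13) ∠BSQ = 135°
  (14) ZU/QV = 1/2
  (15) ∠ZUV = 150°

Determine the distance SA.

Step 1: By the law of cosines on triangle SQV: SV² = 15² + 8² − 2·15·8·cos(60°) = 169, so SV = 13.
Step 2: By the law of cosines on triangle SVA: SA² = 13² + 7² − 2·13·7·cos(60°) = 127, so SA = √127.

Therefore, the length of SA = √127.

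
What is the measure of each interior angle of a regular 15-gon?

Each interior angle of a regular n-gon is (n - 2) * 180 / n.
For n = 15: (15 - 2) * 180 / 15 = 2340/15 = 156 degrees.

156 degrees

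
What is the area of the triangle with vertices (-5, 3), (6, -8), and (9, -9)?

The Shoelace formula computes the area from vertex coordinates by summing cross products.
For vertices (-5,3), (6,-8), (9,-9):
Signed sum = -5*-8 - 6*3 + 6*-9 - 9*-8 + 9*3 - -5*-9
= 22 + 18 + -18 = 22
Area = (1/2)|22| = 11.

11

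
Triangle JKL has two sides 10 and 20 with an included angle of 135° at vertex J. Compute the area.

Area = (1/2)(10)(20) sin(135°) = (1/2)(10)(20)(sqrt(2)/2) = 50*sqrt(2)

50*sqrt(2)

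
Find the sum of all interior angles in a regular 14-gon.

The sum of interior angles of an n-sided polygon is (n - 2) * 180.
For n = 14: (14 - 2) * 180 = 12 * 180 = 2160 degrees.

2160 degrees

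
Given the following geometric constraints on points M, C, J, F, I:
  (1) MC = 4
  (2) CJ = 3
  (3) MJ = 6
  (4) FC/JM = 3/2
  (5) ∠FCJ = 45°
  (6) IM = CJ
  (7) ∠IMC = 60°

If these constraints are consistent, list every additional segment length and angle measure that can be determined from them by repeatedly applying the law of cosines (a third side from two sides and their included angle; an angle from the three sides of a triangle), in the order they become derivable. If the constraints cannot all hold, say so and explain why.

The constraints are consistent. Derivable facts, in order:
After 1 step:
- CI = √13
- JF ≈ 7.2
- ∠CJM = 36.34°
- ∠CMJ = 26.38°
- ∠JCM = 117.28°
After 2 steps:
- ∠CFJ = 17.14°
- ∠CIM = 73.9°
- ∠CJF = 117.86°
- ∠ICM = 46.1°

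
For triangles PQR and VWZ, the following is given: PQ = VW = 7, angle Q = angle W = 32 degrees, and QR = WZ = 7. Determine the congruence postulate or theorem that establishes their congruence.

The given information matches SAS: Two pairs of corresponding sides and the included angle are equal (Side-Angle-Side).

SAS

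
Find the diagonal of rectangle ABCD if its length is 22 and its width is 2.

A rectangle's diagonal splits it into two right triangles, with the diagonal as the hypotenuse.
By the Pythagorean theorem, d^2 = 22^2 + 2^2 = 488.
Therefore d = sqrt(488) = 2*sqrt(122).

2*sqrt(122)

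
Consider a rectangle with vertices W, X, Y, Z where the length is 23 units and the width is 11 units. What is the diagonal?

d = sqrt(23^2 + 11^2) = sqrt(650) = 5*sqrt(26)

5*sqrt(26)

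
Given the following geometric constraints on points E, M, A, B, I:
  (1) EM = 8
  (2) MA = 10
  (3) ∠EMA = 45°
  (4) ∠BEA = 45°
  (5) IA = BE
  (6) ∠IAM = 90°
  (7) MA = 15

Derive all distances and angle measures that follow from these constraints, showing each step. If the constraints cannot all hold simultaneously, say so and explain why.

These constraints are not satisfiable: (2) MA = 10 and (7) MA = 15 assign two different lengths to the same segment. No planar figure meets all of them, so nothing further can be derived.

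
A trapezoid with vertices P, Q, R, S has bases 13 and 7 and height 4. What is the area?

Area = (13 + 7) * 4 / 2 = 80 / 2 = 40

40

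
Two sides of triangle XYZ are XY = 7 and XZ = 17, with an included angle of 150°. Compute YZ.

When two sides and the included angle are known, the law of cosines gives the third side.
c^2 = a^2 + b^2 - 2ab cos(C) generalizes the Pythagorean theorem to non-right triangles.
Here: YZ^2 = 49 + 289 - 238*(-sqrt(3)/2) = 119*sqrt(3) + 338
YZ = sqrt(119*sqrt(3) + 338)

sqrt(119*sqrt(3) + 338)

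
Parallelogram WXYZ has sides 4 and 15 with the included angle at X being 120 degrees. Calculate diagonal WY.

The diagonal of a parallelogram can be found by treating two adjacent sides and the diagonal as a triangle.
Applying the law of cosines with sides 4, 15 and included angle 120°:
d^2 = 16 + 225 - 120*cos(120°) = 301
d = sqrt(301)

sqrt(301)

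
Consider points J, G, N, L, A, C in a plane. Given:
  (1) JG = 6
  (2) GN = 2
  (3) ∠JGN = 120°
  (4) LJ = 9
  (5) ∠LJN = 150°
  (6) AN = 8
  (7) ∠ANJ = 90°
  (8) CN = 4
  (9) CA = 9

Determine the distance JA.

Step 1: By the law of cosines on triangle JGN: JN² = 6² + 2² − 2·6·2·cos(120°) = 52, so JN = 2·√13.
Step 2: By the law of cosines on triangle JNA: JA² = (2·√13)² + 8² − 2·2·√13·8·cos(90°) = 116, so JA = 2·√29.

Therefore, the length of JA = 2·√29.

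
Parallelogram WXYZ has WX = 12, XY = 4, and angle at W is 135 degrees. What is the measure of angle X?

Opposite sides of a parallelogram are parallel, so consecutive angles form co-interior angles on a transversal.
Co-interior angles sum to 180°, giving angle X = 180 - 135 = 45 degrees.

45 degrees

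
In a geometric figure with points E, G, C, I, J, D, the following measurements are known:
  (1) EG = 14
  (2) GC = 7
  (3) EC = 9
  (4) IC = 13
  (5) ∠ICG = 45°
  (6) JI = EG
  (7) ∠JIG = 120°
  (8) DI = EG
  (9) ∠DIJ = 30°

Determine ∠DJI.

From the given relations: JI = EG = 14; DI = EG = 14.
Step 1: By the law of cosines on triangle JID: JD² = 14² + 14² − 2·14·14·cos(30°) = 52.52, so JD ≈ 7.25.
Step 2: By the inverse law of cosines on triangle DJI: cos(∠DJI) = (7.25² + 14² − 14²) / (2·7.25·14) = 52.52/202.91 = 0.2588, so ∠DJI = 75°.

Therefore, the measure of angle ∠DJI = 75°.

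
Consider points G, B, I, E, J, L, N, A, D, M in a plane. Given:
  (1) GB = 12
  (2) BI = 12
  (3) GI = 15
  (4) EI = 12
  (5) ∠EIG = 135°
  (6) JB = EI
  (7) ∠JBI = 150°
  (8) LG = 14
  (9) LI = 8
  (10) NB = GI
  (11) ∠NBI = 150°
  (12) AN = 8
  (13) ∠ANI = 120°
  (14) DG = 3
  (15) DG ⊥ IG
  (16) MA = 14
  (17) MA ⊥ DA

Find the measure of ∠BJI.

From the given relations: JB = EI = 12.
Step 1: By the law of cosines on triangle JBI: JI² = 12² + 12² − 2·12·12·cos(150°) = 537.42, so JI ≈ 23.18.
Step 2: By the inverse law of cosines on triangle BJI: cos(∠BJI) = (12² + 23.18² − 12²) / (2·12·23.18) = 537.42/556.37 = 0.9659, so ∠BJI = 15°.

Therefore, the measure of angle ∠BJI = 15°.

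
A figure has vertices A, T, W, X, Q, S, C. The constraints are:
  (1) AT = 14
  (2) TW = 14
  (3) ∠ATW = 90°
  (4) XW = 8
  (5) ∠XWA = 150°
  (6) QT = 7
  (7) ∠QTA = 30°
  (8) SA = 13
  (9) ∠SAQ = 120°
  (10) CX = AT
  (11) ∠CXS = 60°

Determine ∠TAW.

Step 1: By the law of cosines on triangle ATW: AW² = 14² + 14² − 2·14·14·cos(90°) = 392, so AW = 14·√2.
Step 2: By the inverse law of cosines on triangle TAW: cos(∠TAW) = (14² + (14·√2)² − 14²) / (2·14·14·√2) = 392/554.37 = 0.7071, so ∠TAW = 45°.

Therefore, the measure of angle ∠TAW = 45°.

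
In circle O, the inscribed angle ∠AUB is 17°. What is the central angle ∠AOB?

Central angle = 2 × 17° = 34° (inscribed angle theorem).

34°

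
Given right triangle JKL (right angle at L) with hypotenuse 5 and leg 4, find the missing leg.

KL = sqrt(5^2 - 4^2) = sqrt(9) = 3

3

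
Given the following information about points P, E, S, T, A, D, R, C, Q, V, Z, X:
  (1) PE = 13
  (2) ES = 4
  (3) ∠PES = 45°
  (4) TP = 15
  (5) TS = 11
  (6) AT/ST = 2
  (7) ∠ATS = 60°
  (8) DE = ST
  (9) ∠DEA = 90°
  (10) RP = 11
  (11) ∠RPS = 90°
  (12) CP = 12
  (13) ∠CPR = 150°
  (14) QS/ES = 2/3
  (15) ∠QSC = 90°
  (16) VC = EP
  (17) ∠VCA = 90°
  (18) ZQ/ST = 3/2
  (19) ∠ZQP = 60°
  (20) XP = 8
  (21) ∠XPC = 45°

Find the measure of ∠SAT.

From the given relations: AT = 2·ST = 2·11 = 22.
Step 1: By the law of cosines on triangle ATS: AS² = 22² + 11² − 2·22·11·cos(60°) = 363, so AS = 11·√3.
Step 2: By the inverse law of cosines on triangle SAT: cos(∠SAT) = ((11·√3)² + 22² − 11²) / (2·11·√3·22) = 726/838.31 = 0.866, so ∠SAT = 30°.

Therefore, the measure of angle ∠SAT = 30°.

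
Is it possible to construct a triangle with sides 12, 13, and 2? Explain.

Yes.
The triangle inequality requires that the sum of any two sides exceeds the third.
Here 2 + 12 = 14 > 13, so the condition is met.

Yes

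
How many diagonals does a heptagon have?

Each of the 7 vertices connects to 4 non-adjacent vertices via diagonals.
Total connections = 7 × 4 = 28, but each diagonal is counted twice.
Number of diagonals = 28 / 2 = 14.

14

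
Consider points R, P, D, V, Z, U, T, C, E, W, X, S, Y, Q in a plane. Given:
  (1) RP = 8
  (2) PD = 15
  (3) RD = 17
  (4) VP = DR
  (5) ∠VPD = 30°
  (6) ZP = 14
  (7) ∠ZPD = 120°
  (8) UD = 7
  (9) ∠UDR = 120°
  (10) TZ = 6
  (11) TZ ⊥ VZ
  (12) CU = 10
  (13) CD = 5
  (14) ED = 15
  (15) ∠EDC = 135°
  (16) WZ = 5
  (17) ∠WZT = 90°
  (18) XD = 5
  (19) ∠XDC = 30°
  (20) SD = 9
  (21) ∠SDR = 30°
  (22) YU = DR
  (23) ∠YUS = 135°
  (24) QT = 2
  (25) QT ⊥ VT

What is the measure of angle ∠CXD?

Step 1: By the law of cosines on triangle XDC: XC² = 5² + 5² − 2·5·5·cos(30°) = 6.7, so XC ≈ 2.59.
Step 2: By the inverse law of cosines on triangle CXD: cos(∠CXD) = (2.59² + 5² − 5²) / (2·2.59·5) = 6.7/25.88 = 0.2588, so ∠CXD = 75°.

Therefore, the measure of angle ∠CXD = 75°.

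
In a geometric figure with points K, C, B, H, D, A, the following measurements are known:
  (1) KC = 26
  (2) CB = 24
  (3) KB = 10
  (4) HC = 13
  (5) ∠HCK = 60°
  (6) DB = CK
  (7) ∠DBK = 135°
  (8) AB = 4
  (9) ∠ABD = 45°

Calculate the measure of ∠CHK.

Step 1: By the law of cosines on triangle HCK: HK² = 13² + 26² − 2·13·26·cos(60°) = 507, so HK = 13·√3.
Step 2: By the inverse law of cosines on triangle CHK: cos(∠CHK) = (13² + (13·√3)² − 26²) / (2·13·13·√3) = 0/585.43 = 0, so ∠CHK = 90°.

Therefore, the measure of angle ∠CHK = 90°.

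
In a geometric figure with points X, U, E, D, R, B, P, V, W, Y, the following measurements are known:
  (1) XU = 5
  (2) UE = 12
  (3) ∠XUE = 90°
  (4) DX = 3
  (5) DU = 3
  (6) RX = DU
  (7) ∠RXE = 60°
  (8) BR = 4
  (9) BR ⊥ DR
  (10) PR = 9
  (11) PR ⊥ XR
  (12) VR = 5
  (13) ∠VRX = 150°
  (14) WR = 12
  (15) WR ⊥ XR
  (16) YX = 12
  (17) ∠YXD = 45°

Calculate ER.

From the given relations: RX = DU = 3.
Step 1: By the law of cosines on triangle EUX: EX² = 12² + 5² − 2·12·5·cos(90°) = 169, so EX = 13.
Step 2: By the law of cosines on triangle EXR: ER² = 13² + 3² − 2·13·3·cos(60°) = 139, so ER = √139.

Therefore, the length of ER = √139.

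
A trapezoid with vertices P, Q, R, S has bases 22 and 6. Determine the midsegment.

The midsegment of a trapezoid = (base1 + base2) / 2
midsegment = (22 + 6) / 2
midsegment = 28 / 2
midsegment = 14

14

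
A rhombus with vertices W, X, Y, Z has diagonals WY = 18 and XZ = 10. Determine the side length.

Half-diagonals are 9 and 5. side = sqrt(9^2 + 5^2) = sqrt(106)

sqrt(106)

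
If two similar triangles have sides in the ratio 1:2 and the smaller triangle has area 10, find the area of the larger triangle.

Area ratio = (1/2)^2 = 1/4. Area of the larger triangle = 10 * 4/1 = 40.

40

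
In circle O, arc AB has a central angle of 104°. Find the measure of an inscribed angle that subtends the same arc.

An inscribed angle intercepts an arc from a point on the circle, while the central angle intercepts the same arc from the center.
The inscribed angle is always half the central angle: 104° / 2 = 52°.

52°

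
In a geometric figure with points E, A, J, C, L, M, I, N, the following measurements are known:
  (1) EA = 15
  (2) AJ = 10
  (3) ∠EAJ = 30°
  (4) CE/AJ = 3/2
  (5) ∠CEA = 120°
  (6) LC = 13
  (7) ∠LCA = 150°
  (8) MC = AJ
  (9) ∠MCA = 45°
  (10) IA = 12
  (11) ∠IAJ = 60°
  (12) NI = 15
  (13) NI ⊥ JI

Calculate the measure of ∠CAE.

From the given relations: CE = 3/2·AJ = 3/2·10 = 15.
Step 1: By the law of cosines on triangle AEC: AC² = 15² + 15² − 2·15·15·cos(120°) = 675, so AC = 15·√3.
Step 2: By the inverse law of cosines on triangle CAE: cos(∠CAE) = ((15·√3)² + 15² − 15²) / (2·15·√3·15) = 675/779.42 = 0.866, so ∠CAE = 30°.

Therefore, the measure of angle ∠CAE = 30°.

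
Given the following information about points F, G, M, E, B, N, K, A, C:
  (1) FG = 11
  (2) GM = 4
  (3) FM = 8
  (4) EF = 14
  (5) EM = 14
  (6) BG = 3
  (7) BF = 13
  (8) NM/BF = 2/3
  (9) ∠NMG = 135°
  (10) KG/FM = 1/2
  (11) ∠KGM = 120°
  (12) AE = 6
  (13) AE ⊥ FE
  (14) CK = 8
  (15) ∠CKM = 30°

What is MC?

From the given relations: KG = 1/2·FM = 1/2·8 = 4.
Step 1: By the law of cosines on triangle KGM: KM² = 4² + 4² − 2·4·4·cos(120°) = 48, so KM = 4·√3.
Step 2: By the law of cosines on triangle MKC: MC² = (4·√3)² + 8² − 2·4·√3·8·cos(30°) = 16, so MC = 4.

Therefore, the length of MC = 4.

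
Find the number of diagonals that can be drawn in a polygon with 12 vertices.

The number of diagonals in an n-gon is n(n - 3)/2.
For n = 12: 12(12 - 3)/2 = 12 × 9 / 2 = 54.

54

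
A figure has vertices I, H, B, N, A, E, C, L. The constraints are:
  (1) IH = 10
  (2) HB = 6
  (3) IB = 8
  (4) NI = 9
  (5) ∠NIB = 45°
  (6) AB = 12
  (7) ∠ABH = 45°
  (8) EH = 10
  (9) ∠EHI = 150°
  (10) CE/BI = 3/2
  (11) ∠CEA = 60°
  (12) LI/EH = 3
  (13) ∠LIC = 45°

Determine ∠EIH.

Step 1: By the law of cosines on triangle IHE: IE² = 10² + 10² − 2·10·10·cos(150°) = 373.21, so IE ≈ 19.32.
Step 2: By the inverse law of cosines on triangle EIH: cos(∠EIH) = (19.32² + 10² − 10²) / (2·19.32·10) = 373.21/386.37 = 0.9659, so ∠EIH = 15°.

Therefore, the measure of angle ∠EIH = 15°.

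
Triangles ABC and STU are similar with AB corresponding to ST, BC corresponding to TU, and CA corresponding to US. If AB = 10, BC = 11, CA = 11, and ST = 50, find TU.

k = 50/10 = 5. TU = 5 * 11 = 55.

55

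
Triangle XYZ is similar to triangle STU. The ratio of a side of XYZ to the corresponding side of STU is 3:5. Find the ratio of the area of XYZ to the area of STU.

Area scales with the square of linear dimensions. If every length is multiplied by 3/5, then the area is multiplied by (3/5)^2 = 9/25.
The area ratio is 9:25.

9:25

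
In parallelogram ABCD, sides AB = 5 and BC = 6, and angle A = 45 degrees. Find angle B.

Opposite sides of a parallelogram are parallel, so consecutive angles form co-interior angles on a transversal.
Co-interior angles sum to 180°, giving angle B = 180 - 45 = 135 degrees.

135 degrees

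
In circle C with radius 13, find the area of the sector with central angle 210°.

Sector area = π(13²)(7/12) = 1183*pi/12

1183*pi/12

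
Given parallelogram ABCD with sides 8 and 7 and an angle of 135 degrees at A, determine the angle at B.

Consecutive angles are supplementary: angle B = 180 - 135 = 45 degrees.

45 degrees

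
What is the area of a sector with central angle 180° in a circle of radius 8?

Sector area = π(8²)(1/2) = 32*pi

32*pi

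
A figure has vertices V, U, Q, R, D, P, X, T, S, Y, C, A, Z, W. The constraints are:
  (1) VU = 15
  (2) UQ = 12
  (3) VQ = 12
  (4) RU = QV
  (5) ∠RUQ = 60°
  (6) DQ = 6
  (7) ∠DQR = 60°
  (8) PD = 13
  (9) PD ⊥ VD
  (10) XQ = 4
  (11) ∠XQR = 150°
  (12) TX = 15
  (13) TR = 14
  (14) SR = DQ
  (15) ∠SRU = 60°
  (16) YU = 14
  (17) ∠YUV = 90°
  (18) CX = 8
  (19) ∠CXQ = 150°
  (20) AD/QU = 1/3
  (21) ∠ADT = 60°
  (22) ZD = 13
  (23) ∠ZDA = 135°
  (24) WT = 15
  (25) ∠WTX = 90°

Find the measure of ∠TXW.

Step 1: By the law of cosines on triangle XTW: XW² = 15² + 15² − 2·15·15·cos(90°) = 450, so XW = 15·√2.
Step 2: By the inverse law of cosines on triangle TXW: cos(∠TXW) = (15² + (15·√2)² − 15²) / (2·15·15·√2) = 450/636.4 = 0.7071, so ∠TXW = 45°.

Therefore, the measure of angle ∠TXW = 45°.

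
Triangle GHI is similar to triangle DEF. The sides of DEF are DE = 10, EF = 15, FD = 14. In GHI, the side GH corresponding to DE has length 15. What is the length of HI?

Since the triangles are similar, the ratio of corresponding sides is constant.
Scale factor k = GH / DE = 15 / 10 = 3/2
HI = k * EF = 3/2 * 15 = 45/2

45/2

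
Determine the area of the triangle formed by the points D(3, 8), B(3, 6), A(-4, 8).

The Shoelace formula computes the area from vertex coordinates by summing cross products.
For vertices (3,8), (3,6), (-4,8):
Signed sum = 3*6 - 3*8 + 3*8 - -4*6 + -4*8 - 3*8
= -6 + 48 + -56 = -14
Area = (1/2)|-14| = 7.

7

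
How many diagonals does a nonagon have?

Total line segments between 9 vertices = C(9,2) = 36.
Subtract the 9 sides: 36 - 9 = 27 diagonals.

27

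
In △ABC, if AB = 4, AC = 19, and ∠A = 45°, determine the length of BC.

Law of cosines: BC^2 = 4^2 + 19^2 - 2(4)(19)cos(45°) = 377 - 76*sqrt(2), so BC = sqrt(377 - 76*sqrt(2)).

sqrt(377 - 76*sqrt(2))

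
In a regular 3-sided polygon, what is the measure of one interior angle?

Each interior angle of a regular n-gon is (n - 2) * 180 / n.
For n = 3: (3 - 2) * 180 / 3 = 180/3 = 60 degrees.

60 degrees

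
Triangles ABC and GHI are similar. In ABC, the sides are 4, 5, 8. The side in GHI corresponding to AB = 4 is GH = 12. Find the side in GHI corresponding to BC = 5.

Similar triangles have proportional sides. Setting up the proportion:
GH / AB = HI / BC
12 / 4 = HI / 5
HI = 5 * 12 / 4 = 15.

15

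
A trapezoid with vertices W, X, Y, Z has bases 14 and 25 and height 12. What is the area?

A trapezoid's area equals the midsegment times the height.
The midsegment is (14 + 25) / 2 = 39/2.
Area = 39/2 * 12 = 234.

234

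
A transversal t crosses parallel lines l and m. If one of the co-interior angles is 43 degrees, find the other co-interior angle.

Co-interior angles (same-side interior) formed by parallel lines and a transversal are supplementary (sum to 180 degrees).
The given angle is 43 degrees.
The co-interior angle = 180 - 43 = 137 degrees.

137 degrees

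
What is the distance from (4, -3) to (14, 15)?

d = sqrt((10)^2 + (18)^2) = sqrt(424) = 2*sqrt(106)

2*sqrt(106)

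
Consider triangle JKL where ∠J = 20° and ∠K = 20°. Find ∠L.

By the triangle angle sum property, the three interior angles of any triangle add up to 180°.
We know angle J = 20° and angle K = 20°, so their sum is 40°.
Therefore angle L = 180° - 40° = 140°.

140 degrees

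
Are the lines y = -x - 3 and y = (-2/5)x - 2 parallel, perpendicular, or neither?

Slope of line 1: m1 = -1
Slope of line 2: m2 = -2/5
m1 != m2 and m1*m2 = 2/5 != -1. Neither.

Neither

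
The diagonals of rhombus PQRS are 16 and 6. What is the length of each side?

In a rhombus, the diagonals bisect each other perpendicularly, creating four congruent right triangles.
Each triangle has legs 8 (half of 16) and 3 (half of 6).
The hypotenuse of each right triangle is a side of the rhombus:
side = sqrt(8^2 + 3^2) = sqrt(73)

sqrt(73)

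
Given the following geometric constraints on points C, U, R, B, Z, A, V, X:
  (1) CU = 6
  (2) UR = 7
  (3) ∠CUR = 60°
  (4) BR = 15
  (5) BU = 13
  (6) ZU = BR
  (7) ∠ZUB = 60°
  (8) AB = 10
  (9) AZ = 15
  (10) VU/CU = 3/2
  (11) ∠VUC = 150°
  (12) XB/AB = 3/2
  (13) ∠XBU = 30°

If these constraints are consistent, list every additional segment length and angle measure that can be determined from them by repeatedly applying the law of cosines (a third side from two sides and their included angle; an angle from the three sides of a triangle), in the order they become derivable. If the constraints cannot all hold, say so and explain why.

The constraints are consistent. Derivable facts, in order:
After 1 step:
- BZ = √199
- CR = √43
- CV ≈ 14.51
- UX ≈ 7.5
- ∠BRU = 60°
- ∠BUR = 92.2°
- ∠RBU = 27.8°
After 2 steps:
- ∠ABZ = 74.79°
- ∠AZB = 40.04°
- ∠BAZ = 65.17°
- ∠BUX = 89.93°
- ∠BXU = 60.07°
- ∠BZU = 52.95°
- ∠CRU = 52.41°
- ∠CVU = 11.93°
- ∠RCU = 67.59°
- ∠UBZ = 67.05°
- ∠UCV = 18.07°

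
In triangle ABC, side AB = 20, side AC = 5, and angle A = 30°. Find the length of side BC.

Law of cosines: BC^2 = 20^2 + 5^2 - 2(20)(5)cos(30°) = 425 - 100*sqrt(3), so BC = 5*sqrt(17 - 4*sqrt(3)).

5*sqrt(17 - 4*sqrt(3))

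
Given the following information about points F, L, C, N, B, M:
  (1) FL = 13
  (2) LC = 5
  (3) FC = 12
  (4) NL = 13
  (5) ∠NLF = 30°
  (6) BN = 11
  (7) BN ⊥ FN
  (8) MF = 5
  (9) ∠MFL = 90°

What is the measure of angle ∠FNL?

Step 1: By the law of cosines on triangle NLF: NF² = 13² + 13² − 2·13·13·cos(30°) = 45.28, so NF ≈ 6.73.
Step 2: By the inverse law of cosines on triangle FNL: cos(∠FNL) = (6.73² + 13² − 13²) / (2·6.73·13) = 45.28/174.96 = 0.2588, so ∠FNL = 75°.

Therefore, the measure of angle ∠FNL = 75°.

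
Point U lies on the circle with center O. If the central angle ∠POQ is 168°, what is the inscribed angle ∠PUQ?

By the inscribed angle theorem, the inscribed angle is half the central angle.
Inscribed angle = 168° / 2 = 84°

84°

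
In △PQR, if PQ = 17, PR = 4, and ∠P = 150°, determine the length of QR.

By the law of cosines: QR^2 = PQ^2 + PR^2 - 2*PQ*PR*cos(P)
QR^2 = 17^2 + 4^2 - 2*17*4*cos(150°)
QR^2 = 289 + 16 - 136*(-sqrt(3)/2)
QR^2 = 68*sqrt(3) + 305
QR = sqrt(68*sqrt(3) + 305)

sqrt(68*sqrt(3) + 305)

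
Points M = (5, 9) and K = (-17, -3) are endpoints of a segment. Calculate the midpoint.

M = ((x₁ + x₂)/2, (y₁ + y₂)/2)
= ((5 + -17)/2, (9 + -3)/2)
= (-12/2, 6/2) = (-6, 3)

(-6, 3)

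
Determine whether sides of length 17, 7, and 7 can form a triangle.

No.
The triangle inequality is violated: 7 + 7 = 14 ≤ 17.
These lengths cannot form a triangle.

No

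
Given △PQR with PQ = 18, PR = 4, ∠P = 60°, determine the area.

Area = (1/2) * PQ * PR * sin(P)
Area = (1/2) * 18 * 4 * sin(60°)
Area = (1/2) * 18 * 4 * sqrt(3)/2
Area = 18*sqrt(3)

18*sqrt(3)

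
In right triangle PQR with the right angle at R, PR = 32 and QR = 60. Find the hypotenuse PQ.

By the Pythagorean theorem: PQ^2 = PR^2 + QR^2
PQ^2 = 32^2 + 60^2 = 1024 + 3600 = 4624
PQ = sqrt(4624) = 68

68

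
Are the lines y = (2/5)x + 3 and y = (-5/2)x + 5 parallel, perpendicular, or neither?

Slope of line 1: m1 = 2/5
Slope of line 2: m2 = -5/2
m1 * m2 = -1, so perpendicular.

Perpendicular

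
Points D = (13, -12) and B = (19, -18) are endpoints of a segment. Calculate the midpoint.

The midpoint is the point halfway along the segment.
Move half the horizontal distance: 13 + (19 - 13)/2 = 13 + 6/2 = 16
Move half the vertical distance: -12 + (-18 - -12)/2 = -12 + -6/2 = -15
Midpoint = (16, -15)

(16, -15)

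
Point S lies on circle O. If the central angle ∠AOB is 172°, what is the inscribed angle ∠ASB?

An inscribed angle intercepts an arc from a point on the circle, while the central angle intercepts the same arc from the center.
The inscribed angle is always half the central angle: 172° / 2 = 86°.

86°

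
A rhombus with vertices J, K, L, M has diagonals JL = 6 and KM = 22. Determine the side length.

The diagonals of a rhombus bisect each other at right angles.
Half-diagonals: 6/2 = 3 and 22/2 = 11
side = sqrt(3^2 + 11^2)
side = sqrt(9 + 121)
side = sqrt(130)

sqrt(130)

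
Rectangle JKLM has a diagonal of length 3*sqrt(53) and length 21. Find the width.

The diagonal of a rectangle forms a right triangle with the two sides.
Rearranging the Pythagorean theorem: missing side = sqrt(d^2 - known^2).
= sqrt(477 - 441) = sqrt(36) = 6.

6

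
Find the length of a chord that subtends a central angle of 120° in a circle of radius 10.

Chord length = 2r sin(θ/2)
= 2 × 10 × sin(120°/2)
= 2 × 10 × sin(60°)
= 10*sqrt(3)

10*sqrt(3)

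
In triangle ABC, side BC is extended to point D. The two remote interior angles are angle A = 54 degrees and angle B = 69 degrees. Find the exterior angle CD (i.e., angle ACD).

Exterior angle = 54 + 69 = 123 degrees (exterior angle theorem).

123 degrees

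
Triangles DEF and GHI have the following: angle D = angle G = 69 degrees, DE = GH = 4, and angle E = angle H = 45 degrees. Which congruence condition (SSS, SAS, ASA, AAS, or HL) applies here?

The given information matches ASA: Two pairs of corresponding angles and the included side are equal (Angle-Side-Angle).

ASA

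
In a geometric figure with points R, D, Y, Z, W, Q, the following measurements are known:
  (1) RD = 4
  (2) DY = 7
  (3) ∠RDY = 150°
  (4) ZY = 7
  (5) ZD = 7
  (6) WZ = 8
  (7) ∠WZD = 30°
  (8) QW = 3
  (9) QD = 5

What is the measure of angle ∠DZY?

Step 1: By the inverse law of cosines on triangle DZY: cos(∠DZY) = (7² + 7² − 7²) / (2·7·7) = 49/98 = 0.5, so ∠DZY = 60°.

Therefore, the measure of angle ∠DZY = 60°.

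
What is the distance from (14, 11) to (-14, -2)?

The horizontal distance is |-14 - 14| = 28 and the vertical distance is |-2 - 11| = 13.
By the Pythagorean theorem, d = sqrt(28^2 + 13^2) = sqrt(953).

sqrt(953)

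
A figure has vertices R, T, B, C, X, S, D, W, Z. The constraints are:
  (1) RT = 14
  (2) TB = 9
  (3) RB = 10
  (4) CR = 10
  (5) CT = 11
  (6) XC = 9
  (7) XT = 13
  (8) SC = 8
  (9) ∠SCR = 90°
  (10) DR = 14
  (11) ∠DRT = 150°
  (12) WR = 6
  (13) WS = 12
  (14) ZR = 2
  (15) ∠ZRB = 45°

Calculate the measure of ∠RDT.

Step 1: By the law of cosines on triangle DRT: DT² = 14² + 14² − 2·14·14·cos(150°) = 731.48, so DT ≈ 27.05.
Step 2: By the inverse law of cosines on triangle RDT: cos(∠RDT) = (14² + 27.05² − 14²) / (2·14·27.05) = 731.48/757.29 = 0.9659, so ∠RDT = 15°.

Therefore, the measure of angle ∠RDT = 15°.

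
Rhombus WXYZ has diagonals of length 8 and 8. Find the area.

The diagonals of a rhombus divide it into four right triangles.
Each triangle has legs 8/ 2 = 4 and 8/2 = 4, so each has area (1/2)*4*4 = 8.
Four such triangles give total area = (d1 * d2) / 2 = 32.

32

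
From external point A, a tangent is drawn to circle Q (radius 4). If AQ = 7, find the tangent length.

tangent = √(d² - r²) = √(7² - 4²) = √(49 - 16) = √33 = sqrt(33)

sqrt(33)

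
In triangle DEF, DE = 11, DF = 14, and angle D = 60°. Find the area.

When two sides and the included angle are known, the area formula is (1/2)ab sin(C).
The height from one side to the opposite vertex is 14 sin(60°) = 7*sqrt(3).
Area = (1/2) * 11 * 7*sqrt(3) = 77*sqrt(3)/2.

77*sqrt(3)/2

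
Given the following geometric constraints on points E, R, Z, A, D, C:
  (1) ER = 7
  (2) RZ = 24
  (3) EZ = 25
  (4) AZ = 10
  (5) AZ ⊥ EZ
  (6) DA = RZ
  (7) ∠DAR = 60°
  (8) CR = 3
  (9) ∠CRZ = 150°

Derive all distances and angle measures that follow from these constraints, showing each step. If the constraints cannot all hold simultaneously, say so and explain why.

The constraints are consistent.

From the given relations:
  DA = RZ = 24

Step 1: From EZ = 25, ZA = 10, and ∠EZA = 90°, by the law of cosines:
  EA² = EZ² + ZA² - 2·EZ·ZA·cos(90°) = 625 + 100 - 0 = 725
  EA = 5·√29

Step 2: From ZR = 24, RC = 3, and ∠ZRC = 150°, by the law of cosines:
  ZC² = ZR² + RC² - 2·ZR·RC·cos(150°) = 576 + 9 + 124.7 = 709.7
  ZC ≈ 26.64

Step 3: From ER = 7, EZ = 25, RZ = 24, by the inverse law of cosines:
  cos(∠REZ) = (ER² + EZ² - RZ²) / (2·ER·EZ)
  ∠REZ = 73.74°

Step 4: From RE = 7, RZ = 24, EZ = 25, by the inverse law of cosines:
  cos(∠ERZ) = (RE² + RZ² - EZ²) / (2·RE·RZ)
  ∠ERZ = 90°

Step 5: From ZE = 25, ZR = 24, ER = 7, by the inverse law of cosines:
  cos(∠EZR) = (ZE² + ZR² - ER²) / (2·ZE·ZR)
  ∠EZR = 16.26°

Step 6: From EA = 5·√29, EZ = 25, AZ = 10, by the inverse law of cosines:
  cos(∠AEZ) = (EA² + EZ² - AZ²) / (2·EA·EZ)
  ∠AEZ = 21.8°

Step 7: From ZC = 26.64, ZR = 24, CR = 3, by the inverse law of cosines:
  cos(∠CZR) = (ZC² + ZR² - CR²) / (2·ZC·ZR)
  ∠CZR = 3.23°

Step 8: From AE = 5·√29, AZ = 10, EZ = 25, by the inverse law of cosines:
  cos(∠EAZ) = (AE² + AZ² - EZ²) / (2·AE·AZ)
  ∠EAZ = 68.2°

Step 9: From CR = 3, CZ = 26.64, RZ = 24, by the inverse law of cosines:
  cos(∠RCZ) = (CR² + CZ² - RZ²) / (2·CR·CZ)
  ∠RCZ = 26.77°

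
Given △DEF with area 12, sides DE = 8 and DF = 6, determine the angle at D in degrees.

Area = (1/2) * a * b * sin(C)
sin(C) = 2 * Area / (a * b)
sin(C) = 2 * 12 / (8 * 6)
sin(C) = 1/2
C = arcsin(1/2) = 30°
Since sin(180° - C) = sin(C), the obtuse angle 150° gives the same area, so C = 30° or C = 150°.

30° or 150°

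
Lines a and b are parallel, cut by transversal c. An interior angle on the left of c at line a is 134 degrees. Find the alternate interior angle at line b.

Alternate interior angles formed by parallel lines and a transversal are equal.
The given angle is 134 degrees.
The alternate interior angle = 134 degrees.

134 degrees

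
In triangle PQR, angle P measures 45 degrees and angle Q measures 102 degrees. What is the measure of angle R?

Let angle R = x. Then 45 + 102 + x = 180.
x = 180 - 147 = 33 degrees.

33 degrees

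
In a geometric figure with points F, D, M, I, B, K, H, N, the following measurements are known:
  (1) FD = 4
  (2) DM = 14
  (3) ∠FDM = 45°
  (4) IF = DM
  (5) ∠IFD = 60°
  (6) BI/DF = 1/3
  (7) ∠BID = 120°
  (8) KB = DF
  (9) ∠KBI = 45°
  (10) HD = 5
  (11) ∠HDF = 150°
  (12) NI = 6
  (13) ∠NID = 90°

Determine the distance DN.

From the given relations: IF = DM = 14.
Step 1: By the law of cosines on triangle DFI: DI² = 4² + 14² − 2·4·14·cos(60°) = 156, so DI = 2·√39.
Step 2: By the law of cosines on triangle DIN: DN² = (2·√39)² + 6² − 2·2·√39·6·cos(90°) = 192, so DN = 8·√3.

Therefore, the length of DN = 8·√3.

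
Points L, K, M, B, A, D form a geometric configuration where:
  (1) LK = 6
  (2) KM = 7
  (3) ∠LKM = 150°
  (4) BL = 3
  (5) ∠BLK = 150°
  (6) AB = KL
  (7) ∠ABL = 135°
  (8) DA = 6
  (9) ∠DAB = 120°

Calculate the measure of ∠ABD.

From the given relations: AB = KL = 6.
Step 1: By the law of cosines on triangle BAD: BD² = 6² + 6² − 2·6·6·cos(120°) = 108, so BD = 6·√3.
Step 2: By the inverse law of cosines on triangle ABD: cos(∠ABD) = (6² + (6·√3)² − 6²) / (2·6·6·√3) = 108/124.71 = 0.866, so ∠ABD = 30°.

Therefore, the measure of angle ∠ABD = 30°.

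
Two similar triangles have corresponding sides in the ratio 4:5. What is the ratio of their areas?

Area ratio = (side ratio)^2 = (4/5)^2 = 16:25.

16:25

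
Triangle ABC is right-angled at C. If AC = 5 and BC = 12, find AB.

AB = sqrt(5^2 + 12^2) = sqrt(169) = 13

13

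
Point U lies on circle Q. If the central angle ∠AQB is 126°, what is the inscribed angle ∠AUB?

By the inscribed angle theorem, the inscribed angle is half the central angle.
Inscribed angle = 126° / 2 = 63°

63°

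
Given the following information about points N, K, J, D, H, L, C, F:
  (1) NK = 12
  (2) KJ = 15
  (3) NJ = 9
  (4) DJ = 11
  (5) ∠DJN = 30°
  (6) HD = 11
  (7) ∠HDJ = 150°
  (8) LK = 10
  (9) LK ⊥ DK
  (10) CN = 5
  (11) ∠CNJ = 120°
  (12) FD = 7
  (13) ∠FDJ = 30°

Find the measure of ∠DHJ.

Step 1: By the law of cosines on triangle HDJ: HJ² = 11² + 11² − 2·11·11·cos(150°) = 451.58, so HJ ≈ 21.25.
Step 2: By the inverse law of cosines on triangle DHJ: cos(∠DHJ) = (11² + 21.25² − 11²) / (2·11·21.25) = 451.58/467.51 = 0.9659, so ∠DHJ = 15°.

Therefore, the measure of angle ∠DHJ = 15°.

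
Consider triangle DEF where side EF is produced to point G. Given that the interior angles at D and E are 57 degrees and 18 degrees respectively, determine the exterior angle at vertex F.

Exterior angle = 57 + 18 = 75 degrees (exterior angle theorem).

75 degrees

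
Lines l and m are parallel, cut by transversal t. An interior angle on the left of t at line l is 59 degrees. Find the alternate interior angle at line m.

Alternate interior angles lie on opposite sides of the transversal, between the parallel lines.
By the alternate interior angle theorem, they are equal: 59 degrees.

59 degrees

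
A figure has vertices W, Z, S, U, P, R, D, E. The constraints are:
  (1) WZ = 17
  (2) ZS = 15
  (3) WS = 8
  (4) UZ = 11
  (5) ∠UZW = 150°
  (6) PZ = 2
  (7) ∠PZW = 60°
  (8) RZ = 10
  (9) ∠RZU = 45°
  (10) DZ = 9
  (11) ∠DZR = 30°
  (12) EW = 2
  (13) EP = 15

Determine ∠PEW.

Step 1: By the law of cosines on triangle PZW: PW² = 2² + 17² − 2·2·17·cos(60°) = 259, so PW ≈ 16.09.
Step 2: By the inverse law of cosines on triangle PEW: cos(∠PEW) = (15² + 2² − 16.09²) / (2·15·2) = -30/60 = -0.5, so ∠PEW = 120°.

Therefore, the measure of angle ∠PEW = 120°.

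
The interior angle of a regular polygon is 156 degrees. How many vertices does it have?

Each interior angle of a regular n-gon is (n - 2) * 180 / n.
Setting this equal to 156:
(n - 2) * 180 / n = 156
Each exterior angle = 180 - 156 = 24 degrees.
Since exterior angles sum to 360: n = 360 / 24 = 15.

15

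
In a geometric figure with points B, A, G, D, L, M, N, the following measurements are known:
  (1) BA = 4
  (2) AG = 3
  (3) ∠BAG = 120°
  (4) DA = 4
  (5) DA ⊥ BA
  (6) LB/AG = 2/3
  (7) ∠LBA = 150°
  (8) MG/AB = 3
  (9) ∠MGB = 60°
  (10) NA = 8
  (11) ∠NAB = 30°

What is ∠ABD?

Step 1: By the law of cosines on triangle BAD: BD² = 4² + 4² − 2·4·4·cos(90°) = 32, so BD = 4·√2.
Step 2: By the inverse law of cosines on triangle ABD: cos(∠ABD) = (4² + (4·√2)² − 4²) / (2·4·4·√2) = 32/45.25 = 0.7071, so ∠ABD = 45°.

Therefore, the measure of angle ∠ABD = 45°.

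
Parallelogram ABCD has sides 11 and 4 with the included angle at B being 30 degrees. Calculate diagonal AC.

The diagonal of a parallelogram can be found by treating two adjacent sides and the diagonal as a triangle.
Applying the law of cosines with sides 11, 4 and included angle 30°:
d^2 = 121 + 16 - 88*cos(30°) = 137 - 44*sqrt(3)
d = sqrt(137 - 44*sqrt(3))

sqrt(137 - 44*sqrt(3))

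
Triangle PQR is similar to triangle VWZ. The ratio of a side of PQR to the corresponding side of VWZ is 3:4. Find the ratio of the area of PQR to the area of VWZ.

The ratio of areas of similar triangles equals the square of the side ratio.
Side ratio = 3:4
Area ratio = (3/4)^2 = 9/16 = 9:16

9:16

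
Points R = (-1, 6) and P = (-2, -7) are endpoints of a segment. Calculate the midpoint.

The midpoint is the point halfway along the segment.
Move half the horizontal distance: -1 + (-2 - -1)/2 = -1 + -1/2 = -3/2
Move half the vertical distance: 6 + (-7 - 6)/2 = 6 + -13/2 = -1/2
Midpoint = (-3/2, -1/2)

(-3/2, -1/2)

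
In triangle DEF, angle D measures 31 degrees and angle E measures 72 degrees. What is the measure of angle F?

By the triangle angle sum property, the three interior angles of any triangle add up to 180°.
We know angle D = 31° and angle E = 72°, so their sum is 103°.
Therefore angle F = 180° - 103° = 77°.

77 degrees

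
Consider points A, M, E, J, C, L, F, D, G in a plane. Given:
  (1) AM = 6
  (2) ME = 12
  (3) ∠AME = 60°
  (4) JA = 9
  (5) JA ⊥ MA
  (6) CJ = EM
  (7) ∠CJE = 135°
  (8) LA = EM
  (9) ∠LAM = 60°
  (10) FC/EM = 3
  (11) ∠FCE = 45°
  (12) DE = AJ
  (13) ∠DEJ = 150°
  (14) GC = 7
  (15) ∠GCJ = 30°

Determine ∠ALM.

From the given relations: LA = EM = 12.
Step 1: By the law of cosines on triangle LAM: LM² = 12² + 6² − 2·12·6·cos(60°) = 108, so LM = 6·√3.
Step 2: By the inverse law of cosines on triangle ALM: cos(∠ALM) = (12² + (6·√3)² − 6²) / (2·12·6·√3) = 216/249.42 = 0.866, so ∠ALM = 30°.

Therefore, the measure of angle ∠ALM = 30°.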